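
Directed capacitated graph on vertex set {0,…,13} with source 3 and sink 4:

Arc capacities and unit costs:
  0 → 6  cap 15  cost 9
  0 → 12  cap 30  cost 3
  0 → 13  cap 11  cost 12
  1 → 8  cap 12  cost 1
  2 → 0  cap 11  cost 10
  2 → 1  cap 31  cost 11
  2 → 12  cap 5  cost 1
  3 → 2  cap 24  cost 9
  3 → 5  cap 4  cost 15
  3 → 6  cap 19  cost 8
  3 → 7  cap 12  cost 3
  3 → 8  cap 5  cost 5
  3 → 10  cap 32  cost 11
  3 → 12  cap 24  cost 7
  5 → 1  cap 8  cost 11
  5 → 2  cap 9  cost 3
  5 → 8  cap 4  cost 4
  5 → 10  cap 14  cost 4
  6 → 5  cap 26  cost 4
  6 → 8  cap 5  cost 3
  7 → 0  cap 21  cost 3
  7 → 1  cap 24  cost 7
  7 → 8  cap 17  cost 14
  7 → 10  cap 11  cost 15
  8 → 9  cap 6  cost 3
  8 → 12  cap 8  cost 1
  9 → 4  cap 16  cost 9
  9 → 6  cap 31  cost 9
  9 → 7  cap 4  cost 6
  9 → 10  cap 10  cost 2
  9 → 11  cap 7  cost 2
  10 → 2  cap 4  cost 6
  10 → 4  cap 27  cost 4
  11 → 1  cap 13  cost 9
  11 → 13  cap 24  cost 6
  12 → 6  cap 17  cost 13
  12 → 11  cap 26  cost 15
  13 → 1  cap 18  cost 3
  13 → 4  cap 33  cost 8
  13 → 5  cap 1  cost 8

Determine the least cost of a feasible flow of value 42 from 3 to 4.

Minimum cost for 42 units: 747

shortest-cost path #1: 3→8→9→10→4 push 5 @ unit cost 14 (adds 70)
shortest-cost path #2: 3→10→4 push 22 @ unit cost 15 (adds 330)
shortest-cost path #3: 3→10→9→4 push 5 @ unit cost 18 (adds 90)
shortest-cost path #4: 3→6→8→9→4 push 1 @ unit cost 23 (adds 23)
shortest-cost path #5: 3→7→0→13→4 push 9 @ unit cost 26 (adds 234)
total cost = 747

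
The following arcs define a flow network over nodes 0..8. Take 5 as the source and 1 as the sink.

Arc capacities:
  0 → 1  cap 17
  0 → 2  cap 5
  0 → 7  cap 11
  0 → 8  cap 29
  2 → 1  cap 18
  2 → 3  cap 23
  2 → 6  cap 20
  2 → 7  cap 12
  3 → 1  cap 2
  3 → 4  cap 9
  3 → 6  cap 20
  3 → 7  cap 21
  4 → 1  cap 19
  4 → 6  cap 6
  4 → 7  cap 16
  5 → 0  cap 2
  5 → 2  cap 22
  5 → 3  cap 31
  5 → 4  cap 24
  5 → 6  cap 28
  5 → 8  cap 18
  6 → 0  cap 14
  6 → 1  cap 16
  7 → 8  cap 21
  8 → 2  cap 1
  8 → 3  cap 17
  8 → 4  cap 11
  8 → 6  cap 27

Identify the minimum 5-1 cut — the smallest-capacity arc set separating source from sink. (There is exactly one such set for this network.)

augment #1: 5→0→1 push 2
augment #2: 5→2→1 push 18
augment #3: 5→3→1 push 2
augment #4: 5→4→1 push 19
augment #5: 5→6→1 push 16
augment #6: 5→6→0→1 push 12
augment #7: 5→2→6→0→1 push 2
max flow = 71; residual-reachable set from 5 gives S-side
cut edges (S→T): {(2,1), (3,1), (4,1), (5,0), (6,0), (6,1)} total cap 71

Min-cut arcs: {(2,1), (3,1), (4,1), (5,0), (6,0), (6,1)} (total capacity 71)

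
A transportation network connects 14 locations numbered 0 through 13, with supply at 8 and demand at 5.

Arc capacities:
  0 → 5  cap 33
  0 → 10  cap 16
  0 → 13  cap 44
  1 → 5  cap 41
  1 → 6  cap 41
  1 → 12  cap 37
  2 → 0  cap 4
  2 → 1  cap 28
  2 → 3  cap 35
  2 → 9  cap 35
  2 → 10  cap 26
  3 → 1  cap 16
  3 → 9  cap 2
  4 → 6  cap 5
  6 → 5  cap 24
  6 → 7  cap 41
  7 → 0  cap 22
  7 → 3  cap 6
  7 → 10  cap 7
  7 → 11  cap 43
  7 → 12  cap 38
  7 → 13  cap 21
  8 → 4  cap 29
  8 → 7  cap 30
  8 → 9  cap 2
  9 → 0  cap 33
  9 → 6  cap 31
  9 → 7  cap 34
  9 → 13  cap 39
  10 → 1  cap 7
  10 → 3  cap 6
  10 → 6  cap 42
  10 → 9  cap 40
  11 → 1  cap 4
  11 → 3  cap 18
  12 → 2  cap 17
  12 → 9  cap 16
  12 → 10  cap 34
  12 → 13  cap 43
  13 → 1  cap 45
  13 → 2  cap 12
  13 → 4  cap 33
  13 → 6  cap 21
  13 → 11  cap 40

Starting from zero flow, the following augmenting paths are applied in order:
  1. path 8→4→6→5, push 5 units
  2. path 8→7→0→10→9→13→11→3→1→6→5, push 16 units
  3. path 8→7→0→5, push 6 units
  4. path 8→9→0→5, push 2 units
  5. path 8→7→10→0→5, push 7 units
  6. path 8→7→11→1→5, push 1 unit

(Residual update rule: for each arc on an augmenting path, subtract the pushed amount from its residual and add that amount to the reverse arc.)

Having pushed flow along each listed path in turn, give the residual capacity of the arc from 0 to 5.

after path 1 (8→4→6→5, push 5): res(0,5)=33
after path 2 (8→7→0→10→9→13→11→3→1→6→5, push 16): res(0,5)=33
after path 3 (8→7→0→5, push 6): res(0,5)=27
after path 4 (8→9→0→5, push 2): res(0,5)=25
after path 5 (8→7→10→0→5, push 7): res(0,5)=18
after path 6 (8→7→11→1→5, push 1): res(0,5)=18

Residual capacity of (0,5): 18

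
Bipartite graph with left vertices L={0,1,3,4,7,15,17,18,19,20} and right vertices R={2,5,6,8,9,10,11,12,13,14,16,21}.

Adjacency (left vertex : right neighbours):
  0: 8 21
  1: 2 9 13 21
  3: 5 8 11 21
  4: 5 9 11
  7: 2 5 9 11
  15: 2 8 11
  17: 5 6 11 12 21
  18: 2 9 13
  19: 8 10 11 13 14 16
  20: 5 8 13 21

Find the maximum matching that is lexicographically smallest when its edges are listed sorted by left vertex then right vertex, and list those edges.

|M| = 9 (so the lex-smallest maximum matching has 9 edges)
process left vertices in ascending order; for each, take the smallest-labelled available neighbour that still permits 9 edges overall, or leave it unmatched if none does
lex-smallest matching: {0-8, 1-2, 3-5, 4-9, 7-11, 17-6, 18-13, 19-10, 20-21}

Lex-smallest maximum matching: {(0,8), (1,2), (3,5), (4,9), (7,11), (17,6), (18,13), (19,10), (20,21)}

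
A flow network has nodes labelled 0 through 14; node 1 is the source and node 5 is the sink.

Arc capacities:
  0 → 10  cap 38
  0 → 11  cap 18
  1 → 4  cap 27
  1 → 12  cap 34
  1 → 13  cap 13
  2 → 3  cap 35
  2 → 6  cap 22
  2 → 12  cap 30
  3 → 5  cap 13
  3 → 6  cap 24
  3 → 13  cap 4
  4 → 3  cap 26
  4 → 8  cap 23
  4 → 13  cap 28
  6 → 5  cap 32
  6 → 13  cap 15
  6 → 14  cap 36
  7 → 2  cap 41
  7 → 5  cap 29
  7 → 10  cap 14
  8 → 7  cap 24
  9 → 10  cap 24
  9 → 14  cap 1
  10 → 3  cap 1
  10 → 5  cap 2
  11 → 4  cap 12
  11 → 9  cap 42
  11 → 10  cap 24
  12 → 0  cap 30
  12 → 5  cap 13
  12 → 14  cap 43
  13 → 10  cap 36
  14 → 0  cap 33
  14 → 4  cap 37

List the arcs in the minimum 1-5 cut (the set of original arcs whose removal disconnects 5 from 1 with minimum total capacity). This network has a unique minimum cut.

augment #1: 1→12→5 push 13
augment #2: 1→4→3→5 push 13
augment #3: 1→13→10→5 push 2
augment #4: 1→4→3→6→5 push 13
augment #5: 1→4→8→7→5 push 1
augment #6: 1→13→10→3→6→5 push 1
augment #7: 1→12→14→4→8→7→5 push 21
max flow = 64; residual-reachable set from 1 gives S-side
cut edges (S→T): {(1,4), (1,12), (10,3), (10,5)} total cap 64

Min-cut arcs: {(1,4), (1,12), (10,3), (10,5)} (total capacity 64)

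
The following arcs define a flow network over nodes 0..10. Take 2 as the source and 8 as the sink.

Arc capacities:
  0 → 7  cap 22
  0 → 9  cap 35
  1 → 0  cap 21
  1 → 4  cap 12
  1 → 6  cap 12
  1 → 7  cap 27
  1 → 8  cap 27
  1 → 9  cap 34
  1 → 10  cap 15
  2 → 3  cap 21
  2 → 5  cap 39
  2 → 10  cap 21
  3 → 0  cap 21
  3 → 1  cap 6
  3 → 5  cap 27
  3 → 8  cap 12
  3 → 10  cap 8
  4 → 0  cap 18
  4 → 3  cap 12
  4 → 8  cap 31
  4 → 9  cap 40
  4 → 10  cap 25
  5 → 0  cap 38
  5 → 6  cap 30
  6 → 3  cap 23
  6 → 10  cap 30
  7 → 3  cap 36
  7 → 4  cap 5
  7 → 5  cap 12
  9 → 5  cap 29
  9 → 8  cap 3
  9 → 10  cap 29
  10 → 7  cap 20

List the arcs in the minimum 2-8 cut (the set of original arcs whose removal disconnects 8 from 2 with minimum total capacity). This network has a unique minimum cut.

Min-cut arcs: {(3,1), (3,8), (7,4), (9,8)} (total capacity 26)

augment #1: 2→3→8 push 12
augment #2: 2→3→1→8 push 6
augment #3: 2→3→0→9→8 push 3
augment #4: 2→10→7→4→8 push 5
max flow = 26; residual-reachable set from 2 gives S-side
cut edges (S→T): {(3,1), (3,8), (7,4), (9,8)} total cap 26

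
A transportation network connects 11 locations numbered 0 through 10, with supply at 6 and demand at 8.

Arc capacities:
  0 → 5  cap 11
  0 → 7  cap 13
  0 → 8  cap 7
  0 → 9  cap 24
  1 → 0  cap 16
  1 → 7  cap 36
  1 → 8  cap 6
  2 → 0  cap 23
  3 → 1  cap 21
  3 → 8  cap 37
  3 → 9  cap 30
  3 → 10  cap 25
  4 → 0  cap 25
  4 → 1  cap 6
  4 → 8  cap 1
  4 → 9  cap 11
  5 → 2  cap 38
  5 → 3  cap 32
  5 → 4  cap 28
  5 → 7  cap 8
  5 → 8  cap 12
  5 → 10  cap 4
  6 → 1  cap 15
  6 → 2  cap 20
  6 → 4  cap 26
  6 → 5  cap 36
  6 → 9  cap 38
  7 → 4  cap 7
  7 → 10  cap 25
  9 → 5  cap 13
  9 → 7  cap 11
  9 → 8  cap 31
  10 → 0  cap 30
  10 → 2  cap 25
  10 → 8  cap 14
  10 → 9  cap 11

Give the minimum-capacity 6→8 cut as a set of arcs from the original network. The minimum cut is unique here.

augment #1: 6→1→8 push 6
augment #2: 6→4→8 push 1
augment #3: 6→5→8 push 12
augment #4: 6→9→8 push 31
augment #5: 6→1→0→8 push 7
augment #6: 6→5→3→8 push 24
augment #7: 6→1→7→10→8 push 2
augment #8: 6→9→5→3→8 push 7
augment #9: 6→2→0→5→3→8 push 1
augment #10: 6→2→0→5→10→8 push 4
augment #11: 6→2→0→7→10→8 push 8
max flow = 103; residual-reachable set from 6 gives S-side
cut edges (S→T): {(0,8), (1,8), (4,8), (5,3), (5,8), (9,8), (10,8)} total cap 103

Min-cut arcs: {(0,8), (1,8), (4,8), (5,3), (5,8), (9,8), (10,8)} (total capacity 103)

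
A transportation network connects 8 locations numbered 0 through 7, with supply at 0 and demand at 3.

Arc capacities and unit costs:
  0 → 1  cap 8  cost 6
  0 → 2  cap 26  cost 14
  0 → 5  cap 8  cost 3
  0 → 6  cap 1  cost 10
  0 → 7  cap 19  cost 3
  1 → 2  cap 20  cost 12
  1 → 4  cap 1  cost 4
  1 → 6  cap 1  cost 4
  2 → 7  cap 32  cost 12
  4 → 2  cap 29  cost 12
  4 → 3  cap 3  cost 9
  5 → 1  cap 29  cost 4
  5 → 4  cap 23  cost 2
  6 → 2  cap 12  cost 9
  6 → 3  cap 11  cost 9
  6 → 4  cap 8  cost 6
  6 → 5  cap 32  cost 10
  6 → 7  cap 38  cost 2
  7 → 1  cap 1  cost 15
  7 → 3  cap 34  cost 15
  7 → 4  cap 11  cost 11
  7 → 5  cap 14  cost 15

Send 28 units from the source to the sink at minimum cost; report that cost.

Minimum cost for 28 units: 586

shortest-cost path #1: 0→5→4→3 push 3 @ unit cost 14 (adds 42)
shortest-cost path #2: 0→7→3 push 19 @ unit cost 18 (adds 342)
shortest-cost path #3: 0→6→3 push 1 @ unit cost 19 (adds 19)
shortest-cost path #4: 0→1→6→3 push 1 @ unit cost 19 (adds 19)
shortest-cost path #5: 0→2→7→3 push 4 @ unit cost 41 (adds 164)
total cost = 586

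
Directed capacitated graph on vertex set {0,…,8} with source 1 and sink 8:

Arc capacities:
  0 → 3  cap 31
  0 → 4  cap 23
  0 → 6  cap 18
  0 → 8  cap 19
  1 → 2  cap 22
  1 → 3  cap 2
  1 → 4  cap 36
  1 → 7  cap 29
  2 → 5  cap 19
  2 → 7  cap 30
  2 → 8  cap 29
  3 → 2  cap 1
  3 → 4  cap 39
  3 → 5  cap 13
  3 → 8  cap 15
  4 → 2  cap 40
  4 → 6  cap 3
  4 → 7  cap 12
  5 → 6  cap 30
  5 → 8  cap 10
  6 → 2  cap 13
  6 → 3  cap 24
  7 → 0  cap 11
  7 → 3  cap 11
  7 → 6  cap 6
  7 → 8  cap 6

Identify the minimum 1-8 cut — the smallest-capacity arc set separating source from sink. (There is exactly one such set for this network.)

Min-cut arcs: {(2,8), (3,8), (5,8), (7,0), (7,8)} (total capacity 71)

augment #1: 1→2→8 push 22
augment #2: 1→3→8 push 2
augment #3: 1→7→8 push 6
augment #4: 1→4→2→8 push 7
augment #5: 1→7→0→8 push 11
augment #6: 1→7→3→8 push 11
augment #7: 1→4→2→5→8 push 10
augment #8: 1→4→6→3→8 push 2
max flow = 71; residual-reachable set from 1 gives S-side
cut edges (S→T): {(2,8), (3,8), (5,8), (7,0), (7,8)} total cap 71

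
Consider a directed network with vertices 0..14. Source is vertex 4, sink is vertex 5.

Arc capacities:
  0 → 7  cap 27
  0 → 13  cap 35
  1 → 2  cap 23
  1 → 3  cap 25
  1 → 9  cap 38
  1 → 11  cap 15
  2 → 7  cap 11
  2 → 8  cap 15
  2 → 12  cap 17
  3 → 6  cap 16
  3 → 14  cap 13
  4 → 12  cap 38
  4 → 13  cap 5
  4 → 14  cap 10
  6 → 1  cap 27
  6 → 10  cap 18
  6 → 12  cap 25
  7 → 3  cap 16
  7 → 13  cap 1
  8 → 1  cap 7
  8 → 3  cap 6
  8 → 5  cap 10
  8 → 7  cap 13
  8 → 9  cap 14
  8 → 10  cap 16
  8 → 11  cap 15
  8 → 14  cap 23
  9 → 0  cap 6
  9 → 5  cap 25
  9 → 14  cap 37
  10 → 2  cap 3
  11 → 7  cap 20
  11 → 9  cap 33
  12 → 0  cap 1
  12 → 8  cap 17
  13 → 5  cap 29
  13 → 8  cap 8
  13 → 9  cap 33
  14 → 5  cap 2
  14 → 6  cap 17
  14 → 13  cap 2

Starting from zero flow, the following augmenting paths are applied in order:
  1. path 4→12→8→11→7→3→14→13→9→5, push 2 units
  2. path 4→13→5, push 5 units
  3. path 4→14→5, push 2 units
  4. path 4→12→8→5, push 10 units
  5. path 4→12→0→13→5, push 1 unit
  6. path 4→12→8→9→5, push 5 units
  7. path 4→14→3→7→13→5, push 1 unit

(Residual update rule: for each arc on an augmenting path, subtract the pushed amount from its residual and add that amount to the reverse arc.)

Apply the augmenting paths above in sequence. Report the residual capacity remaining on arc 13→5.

Residual capacity of (13,5): 22

after path 1 (4→12→8→11→7→3→14→13→9→5, push 2): res(13,5)=29
after path 2 (4→13→5, push 5): res(13,5)=24
after path 3 (4→14→5, push 2): res(13,5)=24
after path 4 (4→12→8→5, push 10): res(13,5)=24
after path 5 (4→12→0→13→5, push 1): res(13,5)=23
after path 6 (4→12→8→9→5, push 5): res(13,5)=23
after path 7 (4→14→3→7→13→5, push 1): res(13,5)=22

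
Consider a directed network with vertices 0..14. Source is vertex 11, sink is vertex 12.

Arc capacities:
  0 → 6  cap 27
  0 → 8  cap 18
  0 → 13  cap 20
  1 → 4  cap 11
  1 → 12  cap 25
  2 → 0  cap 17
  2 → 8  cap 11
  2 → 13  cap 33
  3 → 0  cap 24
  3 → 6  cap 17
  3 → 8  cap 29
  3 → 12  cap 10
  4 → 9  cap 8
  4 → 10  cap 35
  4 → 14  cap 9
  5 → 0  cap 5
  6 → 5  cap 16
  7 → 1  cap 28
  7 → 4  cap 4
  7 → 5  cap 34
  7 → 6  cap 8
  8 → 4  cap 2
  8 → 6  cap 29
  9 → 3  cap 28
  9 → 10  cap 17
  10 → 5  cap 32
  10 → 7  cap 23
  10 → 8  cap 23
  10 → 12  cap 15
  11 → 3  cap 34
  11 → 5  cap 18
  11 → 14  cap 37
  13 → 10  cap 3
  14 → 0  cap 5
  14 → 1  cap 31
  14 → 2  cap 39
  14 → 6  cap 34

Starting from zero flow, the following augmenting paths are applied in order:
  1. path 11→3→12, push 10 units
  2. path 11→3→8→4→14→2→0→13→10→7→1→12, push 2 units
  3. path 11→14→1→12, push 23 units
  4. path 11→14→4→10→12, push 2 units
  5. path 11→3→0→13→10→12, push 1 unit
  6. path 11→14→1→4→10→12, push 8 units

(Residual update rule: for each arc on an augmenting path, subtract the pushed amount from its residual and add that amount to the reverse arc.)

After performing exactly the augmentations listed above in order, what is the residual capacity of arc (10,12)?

after path 1 (11→3→12, push 10): res(10,12)=15
after path 2 (11→3→8→4→14→2→0→13→10→7→1→12, push 2): res(10,12)=15
after path 3 (11→14→1→12, push 23): res(10,12)=15
after path 4 (11→14→4→10→12, push 2): res(10,12)=13
after path 5 (11→3→0→13→10→12, push 1): res(10,12)=12
after path 6 (11→14→1→4→10→12, push 8): res(10,12)=4

Residual capacity of (10,12): 4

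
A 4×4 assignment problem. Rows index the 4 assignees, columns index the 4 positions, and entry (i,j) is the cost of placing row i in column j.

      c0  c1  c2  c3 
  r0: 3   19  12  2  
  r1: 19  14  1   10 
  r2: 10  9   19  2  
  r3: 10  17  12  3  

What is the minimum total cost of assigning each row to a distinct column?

Minimum assignment cost: 16

optimal assignment: row0→col0 (cost 3), row1→col2 (cost 1), row2→col1 (cost 9), row3→col3 (cost 3)
total = 3 + 1 + 9 + 3 = 16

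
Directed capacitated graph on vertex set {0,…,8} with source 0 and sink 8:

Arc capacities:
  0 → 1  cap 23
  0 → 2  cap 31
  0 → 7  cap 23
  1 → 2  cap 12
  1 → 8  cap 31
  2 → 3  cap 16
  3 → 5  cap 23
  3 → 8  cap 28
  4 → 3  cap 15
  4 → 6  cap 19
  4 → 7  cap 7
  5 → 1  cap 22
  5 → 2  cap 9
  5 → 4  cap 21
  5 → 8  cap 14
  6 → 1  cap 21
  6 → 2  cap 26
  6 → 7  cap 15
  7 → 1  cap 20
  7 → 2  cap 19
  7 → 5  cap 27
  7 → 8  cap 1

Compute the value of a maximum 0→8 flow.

Maximum flow value: 62

augment #1: 0→1→8 bottleneck 23, total now 23
augment #2: 0→7→8 bottleneck 1, total now 24
augment #3: 0→2→3→8 bottleneck 16, total now 40
augment #4: 0→7→1→8 bottleneck 8, total now 48
augment #5: 0→7→5→8 bottleneck 14, total now 62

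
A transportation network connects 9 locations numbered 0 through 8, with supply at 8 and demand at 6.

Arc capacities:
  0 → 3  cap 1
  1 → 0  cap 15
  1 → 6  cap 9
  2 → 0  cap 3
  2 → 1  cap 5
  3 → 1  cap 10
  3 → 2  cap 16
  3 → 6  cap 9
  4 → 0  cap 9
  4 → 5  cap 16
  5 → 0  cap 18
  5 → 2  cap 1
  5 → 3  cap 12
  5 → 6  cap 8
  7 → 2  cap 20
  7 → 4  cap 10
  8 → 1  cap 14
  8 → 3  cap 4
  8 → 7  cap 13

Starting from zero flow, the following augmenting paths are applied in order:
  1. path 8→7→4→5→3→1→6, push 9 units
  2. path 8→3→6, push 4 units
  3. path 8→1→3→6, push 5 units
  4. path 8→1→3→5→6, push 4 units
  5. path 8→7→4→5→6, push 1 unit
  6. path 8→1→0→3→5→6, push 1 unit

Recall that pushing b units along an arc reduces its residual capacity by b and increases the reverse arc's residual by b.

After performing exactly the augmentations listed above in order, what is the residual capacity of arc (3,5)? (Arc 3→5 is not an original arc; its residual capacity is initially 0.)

Residual capacity of (3,5): 4

after path 1 (8→7→4→5→3→1→6, push 9): res(3,5)=9
after path 2 (8→3→6, push 4): res(3,5)=9
after path 3 (8→1→3→6, push 5): res(3,5)=9
after path 4 (8→1→3→5→6, push 4): res(3,5)=5
after path 5 (8→7→4→5→6, push 1): res(3,5)=5
after path 6 (8→1→0→3→5→6, push 1): res(3,5)=4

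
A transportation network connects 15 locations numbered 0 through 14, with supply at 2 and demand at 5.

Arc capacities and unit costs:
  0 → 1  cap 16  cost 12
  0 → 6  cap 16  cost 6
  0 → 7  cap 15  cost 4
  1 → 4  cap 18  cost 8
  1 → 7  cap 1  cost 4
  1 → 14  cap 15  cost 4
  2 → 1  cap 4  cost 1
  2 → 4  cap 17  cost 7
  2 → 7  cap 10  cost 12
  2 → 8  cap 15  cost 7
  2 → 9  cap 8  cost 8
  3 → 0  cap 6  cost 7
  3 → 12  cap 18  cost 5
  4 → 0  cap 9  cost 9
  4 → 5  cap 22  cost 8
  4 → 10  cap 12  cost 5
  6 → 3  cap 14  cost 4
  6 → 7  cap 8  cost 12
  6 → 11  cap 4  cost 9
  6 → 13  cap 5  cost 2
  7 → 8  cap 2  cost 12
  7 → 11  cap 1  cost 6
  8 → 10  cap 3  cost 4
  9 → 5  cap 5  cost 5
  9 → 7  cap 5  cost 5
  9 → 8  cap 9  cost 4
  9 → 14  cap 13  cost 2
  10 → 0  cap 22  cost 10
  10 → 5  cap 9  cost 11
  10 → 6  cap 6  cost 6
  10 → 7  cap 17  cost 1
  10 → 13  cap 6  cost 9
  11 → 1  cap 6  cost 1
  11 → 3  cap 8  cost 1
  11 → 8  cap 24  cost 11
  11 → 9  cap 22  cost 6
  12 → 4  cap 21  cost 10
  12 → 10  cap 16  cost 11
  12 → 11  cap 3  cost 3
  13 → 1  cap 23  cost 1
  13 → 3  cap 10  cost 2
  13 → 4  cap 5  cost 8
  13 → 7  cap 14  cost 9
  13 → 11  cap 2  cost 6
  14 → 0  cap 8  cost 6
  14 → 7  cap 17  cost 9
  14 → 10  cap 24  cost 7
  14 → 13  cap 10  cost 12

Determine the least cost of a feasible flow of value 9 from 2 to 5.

Minimum cost for 9 units: 125

shortest-cost path #1: 2→9→5 push 5 @ unit cost 13 (adds 65)
shortest-cost path #2: 2→4→5 push 4 @ unit cost 15 (adds 60)
total cost = 125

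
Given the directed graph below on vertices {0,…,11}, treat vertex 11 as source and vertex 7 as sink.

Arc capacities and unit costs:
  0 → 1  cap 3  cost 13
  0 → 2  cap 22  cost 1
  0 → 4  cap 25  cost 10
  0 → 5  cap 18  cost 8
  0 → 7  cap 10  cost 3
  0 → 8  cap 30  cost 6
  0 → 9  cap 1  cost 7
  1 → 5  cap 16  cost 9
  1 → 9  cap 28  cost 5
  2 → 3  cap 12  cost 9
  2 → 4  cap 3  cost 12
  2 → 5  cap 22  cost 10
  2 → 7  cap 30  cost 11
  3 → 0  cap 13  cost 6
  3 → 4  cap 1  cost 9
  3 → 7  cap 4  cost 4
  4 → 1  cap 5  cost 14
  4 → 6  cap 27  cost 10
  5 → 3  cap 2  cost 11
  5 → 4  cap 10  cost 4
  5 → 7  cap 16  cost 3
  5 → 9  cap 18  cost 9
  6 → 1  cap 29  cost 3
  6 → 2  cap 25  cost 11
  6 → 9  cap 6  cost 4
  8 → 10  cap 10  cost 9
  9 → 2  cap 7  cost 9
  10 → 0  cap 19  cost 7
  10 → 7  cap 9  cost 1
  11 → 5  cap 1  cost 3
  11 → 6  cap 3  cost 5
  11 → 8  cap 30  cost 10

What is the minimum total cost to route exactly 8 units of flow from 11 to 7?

shortest-cost path #1: 11→5→7 push 1 @ unit cost 6 (adds 6)
shortest-cost path #2: 11→8→10→7 push 7 @ unit cost 20 (adds 140)
total cost = 146

Minimum cost for 8 units: 146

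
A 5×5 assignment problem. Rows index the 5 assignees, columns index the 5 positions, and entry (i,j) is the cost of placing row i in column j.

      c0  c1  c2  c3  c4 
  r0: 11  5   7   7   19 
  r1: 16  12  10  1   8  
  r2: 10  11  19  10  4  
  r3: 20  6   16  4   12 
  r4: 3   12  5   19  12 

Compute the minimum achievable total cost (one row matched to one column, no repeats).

optimal assignment: row0→col2 (cost 7), row1→col3 (cost 1), row2→col4 (cost 4), row3→col1 (cost 6), row4→col0 (cost 3)
total = 7 + 1 + 4 + 6 + 3 = 21

Minimum assignment cost: 21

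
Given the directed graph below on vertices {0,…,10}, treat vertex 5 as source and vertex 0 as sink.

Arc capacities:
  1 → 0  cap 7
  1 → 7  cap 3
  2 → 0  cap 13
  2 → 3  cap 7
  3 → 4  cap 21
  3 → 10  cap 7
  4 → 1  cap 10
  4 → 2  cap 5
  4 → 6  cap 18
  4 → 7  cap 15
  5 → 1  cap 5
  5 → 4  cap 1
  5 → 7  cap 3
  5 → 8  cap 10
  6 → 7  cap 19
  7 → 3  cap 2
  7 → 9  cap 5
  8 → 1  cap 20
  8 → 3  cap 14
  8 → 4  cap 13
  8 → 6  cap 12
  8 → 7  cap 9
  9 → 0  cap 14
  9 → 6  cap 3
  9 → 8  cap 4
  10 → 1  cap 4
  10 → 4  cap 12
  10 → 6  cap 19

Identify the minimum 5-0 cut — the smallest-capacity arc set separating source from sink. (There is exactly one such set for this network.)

Min-cut arcs: {(1,0), (4,2), (7,9)} (total capacity 17)

augment #1: 5→1→0 push 5
augment #2: 5→4→1→0 push 1
augment #3: 5→7→9→0 push 3
augment #4: 5→8→1→0 push 1
augment #5: 5→8→4→2→0 push 5
augment #6: 5→8→7→9→0 push 2
max flow = 17; residual-reachable set from 5 gives S-side
cut edges (S→T): {(1,0), (4,2), (7,9)} total cap 17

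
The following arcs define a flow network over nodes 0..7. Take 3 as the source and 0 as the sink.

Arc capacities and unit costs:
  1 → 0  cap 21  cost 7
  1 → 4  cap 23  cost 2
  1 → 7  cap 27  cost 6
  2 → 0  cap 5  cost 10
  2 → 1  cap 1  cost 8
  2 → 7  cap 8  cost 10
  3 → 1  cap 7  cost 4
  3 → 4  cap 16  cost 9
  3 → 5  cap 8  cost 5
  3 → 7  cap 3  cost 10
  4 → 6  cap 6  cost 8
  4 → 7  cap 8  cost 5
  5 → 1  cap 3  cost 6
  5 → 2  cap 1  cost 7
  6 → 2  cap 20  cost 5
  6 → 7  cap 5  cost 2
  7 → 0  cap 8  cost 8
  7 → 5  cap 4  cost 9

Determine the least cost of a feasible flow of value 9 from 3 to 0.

shortest-cost path #1: 3→1→0 push 7 @ unit cost 11 (adds 77)
shortest-cost path #2: 3→7→0 push 2 @ unit cost 18 (adds 36)
total cost = 113

Minimum cost for 9 units: 113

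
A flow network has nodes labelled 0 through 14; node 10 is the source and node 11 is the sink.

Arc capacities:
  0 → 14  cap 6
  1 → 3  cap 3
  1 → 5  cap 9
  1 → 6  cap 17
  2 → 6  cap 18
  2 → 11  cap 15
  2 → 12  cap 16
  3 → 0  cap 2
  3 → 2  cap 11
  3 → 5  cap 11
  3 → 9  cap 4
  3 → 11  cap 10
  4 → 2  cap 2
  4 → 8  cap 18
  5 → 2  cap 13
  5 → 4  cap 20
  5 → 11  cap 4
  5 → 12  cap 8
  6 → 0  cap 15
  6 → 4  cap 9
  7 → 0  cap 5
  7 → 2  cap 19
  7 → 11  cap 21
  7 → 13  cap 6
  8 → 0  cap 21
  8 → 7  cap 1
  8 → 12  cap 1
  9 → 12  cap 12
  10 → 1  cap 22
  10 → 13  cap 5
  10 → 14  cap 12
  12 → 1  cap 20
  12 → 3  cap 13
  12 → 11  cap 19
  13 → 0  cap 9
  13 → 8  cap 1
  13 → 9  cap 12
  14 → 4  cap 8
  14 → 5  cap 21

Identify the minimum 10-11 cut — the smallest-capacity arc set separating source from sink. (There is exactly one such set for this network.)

Min-cut arcs: {(1,3), (4,2), (5,2), (5,11), (5,12), (8,7), (8,12), (10,13)} (total capacity 37)

augment #1: 10→1→3→11 push 3
augment #2: 10→1→5→11 push 4
augment #3: 10→1→5→2→11 push 5
augment #4: 10→13→8→7→11 push 1
augment #5: 10→13→9→12→11 push 4
augment #6: 10→14→4→2→11 push 2
augment #7: 10→14→5→2→11 push 8
augment #8: 10→14→5→12→11 push 2
augment #9: 10→1→6→4→8→12→11 push 1
augment #10: 10→1→6→0→14→5→12→11 push 6
augment #11: 10→1→6→4→8→13→9→12→11 push 1
max flow = 37; residual-reachable set from 10 gives S-side
cut edges (S→T): {(1,3), (4,2), (5,2), (5,11), (5,12), (8,7), (8,12), (10,13)} total cap 37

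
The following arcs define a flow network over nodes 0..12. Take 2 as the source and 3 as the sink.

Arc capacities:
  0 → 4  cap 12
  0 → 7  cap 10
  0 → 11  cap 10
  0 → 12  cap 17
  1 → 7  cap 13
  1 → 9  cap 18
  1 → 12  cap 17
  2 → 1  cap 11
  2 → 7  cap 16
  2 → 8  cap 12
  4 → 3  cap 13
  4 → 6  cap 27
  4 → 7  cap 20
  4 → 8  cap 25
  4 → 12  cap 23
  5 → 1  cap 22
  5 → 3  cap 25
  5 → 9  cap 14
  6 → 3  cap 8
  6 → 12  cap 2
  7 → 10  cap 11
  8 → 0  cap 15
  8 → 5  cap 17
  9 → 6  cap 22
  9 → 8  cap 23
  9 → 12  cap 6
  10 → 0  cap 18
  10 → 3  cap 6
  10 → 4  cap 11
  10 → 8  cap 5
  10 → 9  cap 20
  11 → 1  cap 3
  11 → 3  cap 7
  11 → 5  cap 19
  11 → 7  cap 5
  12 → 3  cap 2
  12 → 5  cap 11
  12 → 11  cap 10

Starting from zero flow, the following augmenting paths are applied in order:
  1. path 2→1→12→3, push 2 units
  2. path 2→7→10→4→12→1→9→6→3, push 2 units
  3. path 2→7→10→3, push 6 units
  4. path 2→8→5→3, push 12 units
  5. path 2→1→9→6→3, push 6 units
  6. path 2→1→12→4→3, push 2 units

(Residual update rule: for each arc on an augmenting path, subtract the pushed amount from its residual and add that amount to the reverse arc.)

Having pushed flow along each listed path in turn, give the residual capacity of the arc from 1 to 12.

Residual capacity of (1,12): 15

after path 1 (2→1→12→3, push 2): res(1,12)=15
after path 2 (2→7→10→4→12→1→9→6→3, push 2): res(1,12)=17
after path 3 (2→7→10→3, push 6): res(1,12)=17
after path 4 (2→8→5→3, push 12): res(1,12)=17
after path 5 (2→1→9→6→3, push 6): res(1,12)=17
after path 6 (2→1→12→4→3, push 2): res(1,12)=15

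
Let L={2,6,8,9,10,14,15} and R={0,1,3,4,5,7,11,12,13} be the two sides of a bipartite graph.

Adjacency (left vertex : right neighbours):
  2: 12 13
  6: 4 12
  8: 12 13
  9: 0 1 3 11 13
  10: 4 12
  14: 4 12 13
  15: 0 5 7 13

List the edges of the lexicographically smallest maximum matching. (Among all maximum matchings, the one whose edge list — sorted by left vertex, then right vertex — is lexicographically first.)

|M| = 5 (so the lex-smallest maximum matching has 5 edges)
process left vertices in ascending order; for each, take the smallest-labelled available neighbour that still permits 5 edges overall, or leave it unmatched if none does
lex-smallest matching: {2-12, 6-4, 8-13, 9-0, 15-5}

Lex-smallest maximum matching: {(2,12), (6,4), (8,13), (9,0), (15,5)}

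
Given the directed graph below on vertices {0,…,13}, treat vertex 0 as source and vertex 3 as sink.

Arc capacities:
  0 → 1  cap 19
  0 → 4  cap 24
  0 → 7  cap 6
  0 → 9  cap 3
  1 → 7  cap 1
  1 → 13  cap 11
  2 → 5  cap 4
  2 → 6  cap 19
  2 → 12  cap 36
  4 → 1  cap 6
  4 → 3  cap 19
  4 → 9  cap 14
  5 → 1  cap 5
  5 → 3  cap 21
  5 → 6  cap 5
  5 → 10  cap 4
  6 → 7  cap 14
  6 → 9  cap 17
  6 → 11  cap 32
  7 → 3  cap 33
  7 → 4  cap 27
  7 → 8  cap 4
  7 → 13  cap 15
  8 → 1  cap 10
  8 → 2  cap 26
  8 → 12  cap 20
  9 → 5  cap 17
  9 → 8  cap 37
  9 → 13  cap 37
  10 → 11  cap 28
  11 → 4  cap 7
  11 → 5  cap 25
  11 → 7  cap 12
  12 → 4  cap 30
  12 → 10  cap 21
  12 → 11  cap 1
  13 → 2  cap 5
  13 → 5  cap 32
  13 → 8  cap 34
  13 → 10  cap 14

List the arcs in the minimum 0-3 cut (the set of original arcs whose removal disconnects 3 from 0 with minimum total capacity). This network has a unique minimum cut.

augment #1: 0→4→3 push 19
augment #2: 0→7→3 push 6
augment #3: 0→1→7→3 push 1
augment #4: 0→9→5→3 push 3
augment #5: 0→1→13→5→3 push 11
augment #6: 0→4→9→5→3 push 5
max flow = 45; residual-reachable set from 0 gives S-side
cut edges (S→T): {(0,4), (0,7), (0,9), (1,7), (1,13)} total cap 45

Min-cut arcs: {(0,4), (0,7), (0,9), (1,7), (1,13)} (total capacity 45)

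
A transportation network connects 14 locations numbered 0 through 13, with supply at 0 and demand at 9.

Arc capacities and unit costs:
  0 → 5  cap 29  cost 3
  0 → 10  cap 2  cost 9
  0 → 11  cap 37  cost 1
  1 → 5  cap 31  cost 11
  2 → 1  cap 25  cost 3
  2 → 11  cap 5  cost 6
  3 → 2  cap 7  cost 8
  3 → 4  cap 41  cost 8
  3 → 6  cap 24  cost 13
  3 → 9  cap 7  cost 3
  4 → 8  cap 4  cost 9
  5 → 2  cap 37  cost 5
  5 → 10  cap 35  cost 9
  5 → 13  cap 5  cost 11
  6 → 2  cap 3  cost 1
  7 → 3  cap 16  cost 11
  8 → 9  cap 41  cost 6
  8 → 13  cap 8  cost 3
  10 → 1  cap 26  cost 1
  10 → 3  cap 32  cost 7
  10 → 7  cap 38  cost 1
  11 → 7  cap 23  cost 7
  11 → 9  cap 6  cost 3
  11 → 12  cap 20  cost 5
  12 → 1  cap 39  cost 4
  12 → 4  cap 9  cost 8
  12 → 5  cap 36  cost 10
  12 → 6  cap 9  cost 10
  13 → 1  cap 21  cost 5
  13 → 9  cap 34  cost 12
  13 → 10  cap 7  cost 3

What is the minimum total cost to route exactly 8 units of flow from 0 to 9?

shortest-cost path #1: 0→11→9 push 6 @ unit cost 4 (adds 24)
shortest-cost path #2: 0→10→3→9 push 2 @ unit cost 19 (adds 38)
total cost = 62

Minimum cost for 8 units: 62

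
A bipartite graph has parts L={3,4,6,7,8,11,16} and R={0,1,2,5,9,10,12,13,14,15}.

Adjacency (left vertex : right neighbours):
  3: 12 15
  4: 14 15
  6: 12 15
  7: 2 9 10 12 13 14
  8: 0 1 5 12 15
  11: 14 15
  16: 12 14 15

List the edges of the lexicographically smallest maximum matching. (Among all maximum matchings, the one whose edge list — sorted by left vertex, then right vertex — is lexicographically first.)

|M| = 5 (so the lex-smallest maximum matching has 5 edges)
process left vertices in ascending order; for each, take the smallest-labelled available neighbour that still permits 5 edges overall, or leave it unmatched if none does
lex-smallest matching: {3-12, 4-14, 6-15, 7-2, 8-0}

Lex-smallest maximum matching: {(3,12), (4,14), (6,15), (7,2), (8,0)}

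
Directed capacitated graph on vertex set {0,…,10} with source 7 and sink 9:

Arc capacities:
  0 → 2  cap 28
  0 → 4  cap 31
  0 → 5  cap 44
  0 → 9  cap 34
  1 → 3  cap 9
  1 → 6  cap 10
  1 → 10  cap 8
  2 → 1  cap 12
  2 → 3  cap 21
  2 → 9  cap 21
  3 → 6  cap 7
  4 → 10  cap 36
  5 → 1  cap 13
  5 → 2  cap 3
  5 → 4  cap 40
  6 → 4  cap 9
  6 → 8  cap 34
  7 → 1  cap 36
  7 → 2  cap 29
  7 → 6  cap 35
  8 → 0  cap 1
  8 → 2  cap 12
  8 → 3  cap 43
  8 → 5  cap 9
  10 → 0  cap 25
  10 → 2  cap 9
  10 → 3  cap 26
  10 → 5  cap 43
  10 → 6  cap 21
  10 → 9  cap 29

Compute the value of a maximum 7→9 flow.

Maximum flow value: 48

augment #1: 7→2→9 bottleneck 21, total now 21
augment #2: 7→1→10→9 bottleneck 8, total now 29
augment #3: 7→6→4→10→9 bottleneck 9, total now 38
augment #4: 7→6→8→0→9 bottleneck 1, total now 39
augment #5: 7→6→8→5→4→10→9 bottleneck 9, total now 48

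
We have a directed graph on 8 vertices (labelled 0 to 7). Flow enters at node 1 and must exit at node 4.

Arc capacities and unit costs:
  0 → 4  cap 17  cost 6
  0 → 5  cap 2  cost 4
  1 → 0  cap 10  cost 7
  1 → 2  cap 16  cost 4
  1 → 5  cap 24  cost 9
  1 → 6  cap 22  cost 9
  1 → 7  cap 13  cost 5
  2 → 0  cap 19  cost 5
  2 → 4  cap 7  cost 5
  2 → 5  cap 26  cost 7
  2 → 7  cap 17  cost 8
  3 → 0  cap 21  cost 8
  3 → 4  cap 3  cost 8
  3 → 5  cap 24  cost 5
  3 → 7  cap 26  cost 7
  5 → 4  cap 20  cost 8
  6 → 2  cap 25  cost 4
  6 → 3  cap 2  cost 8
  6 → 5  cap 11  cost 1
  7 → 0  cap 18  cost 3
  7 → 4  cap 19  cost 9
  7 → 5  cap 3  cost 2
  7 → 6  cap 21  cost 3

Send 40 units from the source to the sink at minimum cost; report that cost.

Minimum cost for 40 units: 531

shortest-cost path #1: 1→2→4 push 7 @ unit cost 9 (adds 63)
shortest-cost path #2: 1→0→4 push 10 @ unit cost 13 (adds 130)
shortest-cost path #3: 1→7→4 push 13 @ unit cost 14 (adds 182)
shortest-cost path #4: 1→2→0→4 push 7 @ unit cost 15 (adds 105)
shortest-cost path #5: 1→5→4 push 3 @ unit cost 17 (adds 51)
total cost = 531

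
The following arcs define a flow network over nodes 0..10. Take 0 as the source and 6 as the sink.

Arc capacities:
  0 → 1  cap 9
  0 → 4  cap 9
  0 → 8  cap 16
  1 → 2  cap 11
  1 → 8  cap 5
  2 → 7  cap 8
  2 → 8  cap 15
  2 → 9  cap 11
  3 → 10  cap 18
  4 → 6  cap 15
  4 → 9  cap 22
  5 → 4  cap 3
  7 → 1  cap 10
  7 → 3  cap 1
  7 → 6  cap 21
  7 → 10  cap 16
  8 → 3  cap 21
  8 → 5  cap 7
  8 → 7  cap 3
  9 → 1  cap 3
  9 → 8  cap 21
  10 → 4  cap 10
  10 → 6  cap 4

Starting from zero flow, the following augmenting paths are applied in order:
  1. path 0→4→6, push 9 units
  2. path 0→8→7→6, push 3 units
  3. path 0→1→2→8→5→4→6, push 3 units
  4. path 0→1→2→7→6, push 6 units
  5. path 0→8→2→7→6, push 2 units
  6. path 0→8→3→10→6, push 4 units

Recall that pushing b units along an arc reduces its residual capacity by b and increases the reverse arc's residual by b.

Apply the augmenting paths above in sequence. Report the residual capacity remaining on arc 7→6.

after path 1 (0→4→6, push 9): res(7,6)=21
after path 2 (0→8→7→6, push 3): res(7,6)=18
after path 3 (0→1→2→8→5→4→6, push 3): res(7,6)=18
after path 4 (0→1→2→7→6, push 6): res(7,6)=12
after path 5 (0→8→2→7→6, push 2): res(7,6)=10
after path 6 (0→8→3→10→6, push 4): res(7,6)=10

Residual capacity of (7,6): 10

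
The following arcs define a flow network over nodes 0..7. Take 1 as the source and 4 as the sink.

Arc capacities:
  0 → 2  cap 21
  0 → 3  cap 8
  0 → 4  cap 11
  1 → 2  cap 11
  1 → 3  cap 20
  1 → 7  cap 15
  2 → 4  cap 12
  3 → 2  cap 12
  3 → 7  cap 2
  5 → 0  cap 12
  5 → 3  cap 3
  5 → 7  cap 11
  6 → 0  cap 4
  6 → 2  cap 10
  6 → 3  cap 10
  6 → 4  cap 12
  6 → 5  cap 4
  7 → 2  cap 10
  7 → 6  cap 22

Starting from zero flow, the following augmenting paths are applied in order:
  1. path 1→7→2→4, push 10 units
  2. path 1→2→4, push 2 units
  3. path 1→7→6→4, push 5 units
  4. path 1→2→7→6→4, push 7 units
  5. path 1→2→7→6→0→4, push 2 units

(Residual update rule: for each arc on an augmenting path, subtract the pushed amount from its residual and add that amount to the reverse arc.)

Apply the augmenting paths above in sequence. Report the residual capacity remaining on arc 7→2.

Residual capacity of (7,2): 9

after path 1 (1→7→2→4, push 10): res(7,2)=0
after path 2 (1→2→4, push 2): res(7,2)=0
after path 3 (1→7→6→4, push 5): res(7,2)=0
after path 4 (1→2→7→6→4, push 7): res(7,2)=7
after path 5 (1→2→7→6→0→4, push 2): res(7,2)=9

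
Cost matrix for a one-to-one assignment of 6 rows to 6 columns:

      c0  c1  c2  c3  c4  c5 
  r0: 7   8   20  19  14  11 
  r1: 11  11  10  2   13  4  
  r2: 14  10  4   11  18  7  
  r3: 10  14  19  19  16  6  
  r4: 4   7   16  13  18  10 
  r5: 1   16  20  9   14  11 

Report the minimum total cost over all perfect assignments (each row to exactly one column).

Minimum assignment cost: 34

optimal assignment: row0→col4 (cost 14), row1→col3 (cost 2), row2→col2 (cost 4), row3→col5 (cost 6), row4→col1 (cost 7), row5→col0 (cost 1)
total = 14 + 2 + 4 + 6 + 7 + 1 = 34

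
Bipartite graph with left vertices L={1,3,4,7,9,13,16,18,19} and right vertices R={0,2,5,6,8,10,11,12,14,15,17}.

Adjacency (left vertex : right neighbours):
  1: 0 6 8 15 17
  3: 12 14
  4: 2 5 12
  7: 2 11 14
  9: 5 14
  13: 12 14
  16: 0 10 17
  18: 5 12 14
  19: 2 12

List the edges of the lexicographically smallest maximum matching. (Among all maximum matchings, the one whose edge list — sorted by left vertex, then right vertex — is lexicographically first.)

Lex-smallest maximum matching: {(1,0), (3,12), (4,2), (7,11), (9,5), (13,14), (16,10)}

|M| = 7 (so the lex-smallest maximum matching has 7 edges)
process left vertices in ascending order; for each, take the smallest-labelled available neighbour that still permits 7 edges overall, or leave it unmatched if none does
lex-smallest matching: {1-0, 3-12, 4-2, 7-11, 9-5, 13-14, 16-10}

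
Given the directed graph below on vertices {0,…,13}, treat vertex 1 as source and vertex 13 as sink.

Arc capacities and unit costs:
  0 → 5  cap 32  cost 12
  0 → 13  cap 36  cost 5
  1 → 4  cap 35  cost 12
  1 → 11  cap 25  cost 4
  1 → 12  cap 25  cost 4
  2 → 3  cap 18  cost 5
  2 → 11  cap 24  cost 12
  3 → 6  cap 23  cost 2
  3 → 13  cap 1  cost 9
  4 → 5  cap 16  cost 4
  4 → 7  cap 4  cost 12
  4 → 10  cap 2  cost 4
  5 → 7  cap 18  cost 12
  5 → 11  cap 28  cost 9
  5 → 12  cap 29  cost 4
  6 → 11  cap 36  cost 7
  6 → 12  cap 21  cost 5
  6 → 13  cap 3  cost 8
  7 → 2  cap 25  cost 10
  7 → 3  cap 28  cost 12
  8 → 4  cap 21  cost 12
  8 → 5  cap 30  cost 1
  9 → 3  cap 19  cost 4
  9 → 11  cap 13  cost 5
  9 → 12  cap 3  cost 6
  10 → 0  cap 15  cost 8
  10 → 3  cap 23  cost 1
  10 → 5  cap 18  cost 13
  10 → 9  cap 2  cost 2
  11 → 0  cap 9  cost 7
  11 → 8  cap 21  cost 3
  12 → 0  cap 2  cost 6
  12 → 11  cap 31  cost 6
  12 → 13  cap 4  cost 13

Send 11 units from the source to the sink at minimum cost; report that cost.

shortest-cost path #1: 1→12→0→13 push 2 @ unit cost 15 (adds 30)
shortest-cost path #2: 1→11→0→13 push 9 @ unit cost 16 (adds 144)
total cost = 174

Minimum cost for 11 units: 174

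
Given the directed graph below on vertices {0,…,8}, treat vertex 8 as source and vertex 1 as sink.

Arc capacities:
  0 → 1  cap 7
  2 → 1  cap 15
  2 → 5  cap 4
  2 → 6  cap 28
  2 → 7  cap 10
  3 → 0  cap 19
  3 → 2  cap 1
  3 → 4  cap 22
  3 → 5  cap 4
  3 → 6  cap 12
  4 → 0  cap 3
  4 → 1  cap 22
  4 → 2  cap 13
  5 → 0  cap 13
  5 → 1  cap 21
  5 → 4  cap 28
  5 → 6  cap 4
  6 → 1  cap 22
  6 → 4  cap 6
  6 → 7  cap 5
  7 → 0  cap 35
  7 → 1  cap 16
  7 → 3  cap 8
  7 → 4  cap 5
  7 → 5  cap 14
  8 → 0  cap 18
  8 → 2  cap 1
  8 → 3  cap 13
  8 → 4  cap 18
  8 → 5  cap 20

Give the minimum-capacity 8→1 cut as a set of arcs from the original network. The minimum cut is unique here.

Min-cut arcs: {(0,1), (8,2), (8,3), (8,4), (8,5)} (total capacity 59)

augment #1: 8→0→1 push 7
augment #2: 8→2→1 push 1
augment #3: 8→4→1 push 18
augment #4: 8→5→1 push 20
augment #5: 8→3→2→1 push 1
augment #6: 8→3→4→1 push 4
augment #7: 8→3→5→1 push 1
augment #8: 8→3→6→1 push 7
max flow = 59; residual-reachable set from 8 gives S-side
cut edges (S→T): {(0,1), (8,2), (8,3), (8,4), (8,5)} total cap 59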